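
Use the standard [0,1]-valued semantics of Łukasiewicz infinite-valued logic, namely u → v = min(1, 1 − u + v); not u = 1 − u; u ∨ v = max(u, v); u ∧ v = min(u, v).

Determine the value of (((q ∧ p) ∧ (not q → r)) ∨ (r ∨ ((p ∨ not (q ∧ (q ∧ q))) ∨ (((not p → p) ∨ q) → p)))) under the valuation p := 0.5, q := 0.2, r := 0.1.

(q ∧ p) = min(0.2, 0.5) = 0.2
not q: Łukasiewicz ¬ gives 1 − 0.2 = 0.8
(not q → r): min(1, 1 − 0.8 + 0.1) = 0.3
((q ∧ p) ∧ (not q → r)) = min(0.2, 0.3) = 0.2
(q ∧ q) = min(0.2, 0.2) = 0.2
(q ∧ (q ∧ q)) = min(0.2, 0.2) = 0.2
not (q ∧ (q ∧ q)): Łukasiewicz ¬ gives 1 − 0.2 = 0.8
(p ∨ not (q ∧ (q ∧ q))) = max(0.5, 0.8) = 0.8
not p: Łukasiewicz ¬ gives 1 − 0.5 = 0.5
(not p → p): min(1, 1 − 0.5 + 0.5) = 1
((not p → p) ∨ q) = max(1, 0.2) = 1
(((not p → p) ∨ q) → p): min(1, 1 − 1 + 0.5) = 0.5
((p ∨ not (q ∧ (q ∧ q))) ∨ (((not p → p) ∨ q) → p)) = max(0.8, 0.5) = 0.8
(r ∨ ((p ∨ not (q ∧ (q ∧ q))) ∨ (((not p → p) ∨ q) → p))) = max(0.1, 0.8) = 0.8
(((q ∧ p) ∧ (not q → r)) ∨ (r ∨ ((p ∨ not (q ∧ (q ∧ q))) ∨ (((not p → p) ∨ q) → p)))) = max(0.2, 0.8) = 0.8

0.80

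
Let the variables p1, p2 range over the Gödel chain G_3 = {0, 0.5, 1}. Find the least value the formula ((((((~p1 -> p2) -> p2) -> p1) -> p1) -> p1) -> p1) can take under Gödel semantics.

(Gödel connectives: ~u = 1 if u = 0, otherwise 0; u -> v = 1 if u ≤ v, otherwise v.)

0.50

The minimum is attained at p1 = 0.5, p2 = 0:
  ~p1: Gödel ¬ of 0.5 = 0 (operand ≠ 0)
  (~p1 -> p2): 0 ≤ 0, so result = 1
  ((~p1 -> p2) -> p2): 1 > 0, so result = 0
  (((~p1 -> p2) -> p2) -> p1): 0 ≤ 0.5, so result = 1
  ((((~p1 -> p2) -> p2) -> p1) -> p1): 1 > 0.5, so result = 0.5
  (((((~p1 -> p2) -> p2) -> p1) -> p1) -> p1): 0.5 ≤ 0.5, so result = 1
  ((((((~p1 -> p2) -> p2) -> p1) -> p1) -> p1) -> p1): 1 > 0.5, so result = 0.5
Checking all 9 assignments confirms none give a value below 0.50.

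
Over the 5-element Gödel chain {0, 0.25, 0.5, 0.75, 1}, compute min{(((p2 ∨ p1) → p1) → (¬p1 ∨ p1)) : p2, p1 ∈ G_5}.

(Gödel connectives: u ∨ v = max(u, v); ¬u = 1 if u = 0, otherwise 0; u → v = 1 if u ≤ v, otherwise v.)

0.25

The minimum is attained at p2 = 0, p1 = 0.25:
  (p2 ∨ p1) = max(0, 0.25) = 0.25
  ((p2 ∨ p1) → p1): 0.25 ≤ 0.25, so result = 1
  ¬p1: Gödel ¬ of 0.25 = 0 (operand ≠ 0)
  (¬p1 ∨ p1) = max(0, 0.25) = 0.25
  (((p2 ∨ p1) → p1) → (¬p1 ∨ p1)): 1 > 0.25, so result = 0.25
Checking all 25 assignments confirms none give a value below 0.25.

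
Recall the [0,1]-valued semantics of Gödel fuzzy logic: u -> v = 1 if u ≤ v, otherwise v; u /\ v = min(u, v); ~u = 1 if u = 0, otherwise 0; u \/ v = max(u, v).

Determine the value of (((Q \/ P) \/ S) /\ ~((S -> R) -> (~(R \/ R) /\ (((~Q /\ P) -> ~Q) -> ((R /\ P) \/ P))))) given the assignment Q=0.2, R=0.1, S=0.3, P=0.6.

(Q \/ P) = max(0.2, 0.6) = 0.6
((Q \/ P) \/ S) = max(0.6, 0.3) = 0.6
(S -> R): 0.3 > 0.1, so result = 0.1
(R \/ R) = max(0.1, 0.1) = 0.1
~(R \/ R): Gödel ¬ of 0.1 = 0 (operand ≠ 0)
~Q: Gödel ¬ of 0.2 = 0 (operand ≠ 0)
(~Q /\ P) = min(0, 0.6) = 0
~Q: Gödel ¬ of 0.2 = 0 (operand ≠ 0)
((~Q /\ P) -> ~Q): 0 ≤ 0, so result = 1
(R /\ P) = min(0.1, 0.6) = 0.1
((R /\ P) \/ P) = max(0.1, 0.6) = 0.6
(((~Q /\ P) -> ~Q) -> ((R /\ P) \/ P)): 1 > 0.6, so result = 0.6
(~(R \/ R) /\ (((~Q /\ P) -> ~Q) -> ((R /\ P) \/ P))) = min(0, 0.6) = 0
((S -> R) -> (~(R \/ R) /\ (((~Q /\ P) -> ~Q) -> ((R /\ P) \/ P)))): 0.1 > 0, so result = 0
~((S -> R) -> (~(R \/ R) /\ (((~Q /\ P) -> ~Q) -> ((R /\ P) \/ P)))): Gödel ¬ of 0 = 1 (operand is 0)
(((Q \/ P) \/ S) /\ ~((S -> R) -> (~(R \/ R) /\ (((~Q /\ P) -> ~Q) -> ((R /\ P) \/ P))))) = min(0.6, 1) = 0.6

0.60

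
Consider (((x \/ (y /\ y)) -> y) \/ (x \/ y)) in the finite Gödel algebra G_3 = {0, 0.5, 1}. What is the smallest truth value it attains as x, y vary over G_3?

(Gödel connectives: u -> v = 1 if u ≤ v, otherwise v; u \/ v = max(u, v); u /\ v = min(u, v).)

0.50

The minimum is attained at x = 0.5, y = 0:
  (y /\ y) = min(0, 0) = 0
  (x \/ (y /\ y)) = max(0.5, 0) = 0.5
  ((x \/ (y /\ y)) -> y): 0.5 > 0, so result = 0
  (x \/ y) = max(0.5, 0) = 0.5
  (((x \/ (y /\ y)) -> y) \/ (x \/ y)) = max(0, 0.5) = 0.5
Checking all 9 assignments confirms none give a value below 0.50.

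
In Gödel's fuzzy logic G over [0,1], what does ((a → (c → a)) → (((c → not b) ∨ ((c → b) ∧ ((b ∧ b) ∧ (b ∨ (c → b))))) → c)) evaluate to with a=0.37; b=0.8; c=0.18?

0.18

(c → a): 0.18 ≤ 0.37, so result = 1
(a → (c → a)): 0.37 ≤ 1, so result = 1
not b: Gödel ¬ of 0.8 = 0 (operand ≠ 0)
(c → not b): 0.18 > 0, so result = 0
(c → b): 0.18 ≤ 0.8, so result = 1
(b ∧ b) = min(0.8, 0.8) = 0.8
(c → b): 0.18 ≤ 0.8, so result = 1
(b ∨ (c → b)) = max(0.8, 1) = 1
((b ∧ b) ∧ (b ∨ (c → b))) = min(0.8, 1) = 0.8
((c → b) ∧ ((b ∧ b) ∧ (b ∨ (c → b)))) = min(1, 0.8) = 0.8
((c → not b) ∨ ((c → b) ∧ ((b ∧ b) ∧ (b ∨ (c → b))))) = max(0, 0.8) = 0.8
(((c → not b) ∨ ((c → b) ∧ ((b ∧ b) ∧ (b ∨ (c → b))))) → c): 0.8 > 0.18, so result = 0.18
((a → (c → a)) → (((c → not b) ∨ ((c → b) ∧ ((b ∧ b) ∧ (b ∨ (c → b))))) → c)): 1 > 0.18, so result = 0.18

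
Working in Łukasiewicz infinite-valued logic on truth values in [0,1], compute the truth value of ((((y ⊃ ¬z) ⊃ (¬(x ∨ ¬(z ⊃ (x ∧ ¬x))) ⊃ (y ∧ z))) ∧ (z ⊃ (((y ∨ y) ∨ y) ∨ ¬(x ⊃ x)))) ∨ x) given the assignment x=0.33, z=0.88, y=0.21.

0.33

¬z: Łukasiewicz ¬ gives 1 − 0.88 = 0.12
(y ⊃ ¬z): min(1, 1 − 0.21 + 0.12) = 0.91
¬x: Łukasiewicz ¬ gives 1 − 0.33 = 0.67
(x ∧ ¬x) = min(0.33, 0.67) = 0.33
(z ⊃ (x ∧ ¬x)): min(1, 1 − 0.88 + 0.33) = 0.45
¬(z ⊃ (x ∧ ¬x)): Łukasiewicz ¬ gives 1 − 0.45 = 0.55
(x ∨ ¬(z ⊃ (x ∧ ¬x))) = max(0.33, 0.55) = 0.55
¬(x ∨ ¬(z ⊃ (x ∧ ¬x))): Łukasiewicz ¬ gives 1 − 0.55 = 0.45
(y ∧ z) = min(0.21, 0.88) = 0.21
(¬(x ∨ ¬(z ⊃ (x ∧ ¬x))) ⊃ (y ∧ z)): min(1, 1 − 0.45 + 0.21) = 0.76
((y ⊃ ¬z) ⊃ (¬(x ∨ ¬(z ⊃ (x ∧ ¬x))) ⊃ (y ∧ z))): min(1, 1 − 0.91 + 0.76) = 0.85
(y ∨ y) = max(0.21, 0.21) = 0.21
((y ∨ y) ∨ y) = max(0.21, 0.21) = 0.21
(x ⊃ x): min(1, 1 − 0.33 + 0.33) = 1
¬(x ⊃ x): Łukasiewicz ¬ gives 1 − 1 = 0
(((y ∨ y) ∨ y) ∨ ¬(x ⊃ x)) = max(0.21, 0) = 0.21
(z ⊃ (((y ∨ y) ∨ y) ∨ ¬(x ⊃ x))): min(1, 1 − 0.88 + 0.21) = 0.33
(((y ⊃ ¬z) ⊃ (¬(x ∨ ¬(z ⊃ (x ∧ ¬x))) ⊃ (y ∧ z))) ∧ (z ⊃ (((y ∨ y) ∨ y) ∨ ¬(x ⊃ x)))) = min(0.85, 0.33) = 0.33
((((y ⊃ ¬z) ⊃ (¬(x ∨ ¬(z ⊃ (x ∧ ¬x))) ⊃ (y ∧ z))) ∧ (z ⊃ (((y ∨ y) ∨ y) ∨ ¬(x ⊃ x)))) ∨ x) = max(0.33, 0.33) = 0.33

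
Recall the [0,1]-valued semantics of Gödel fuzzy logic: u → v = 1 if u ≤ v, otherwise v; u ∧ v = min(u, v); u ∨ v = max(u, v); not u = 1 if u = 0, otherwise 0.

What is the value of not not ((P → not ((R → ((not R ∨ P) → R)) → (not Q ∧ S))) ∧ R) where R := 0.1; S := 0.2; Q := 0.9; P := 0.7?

1.00

not R: Gödel ¬ of 0.1 = 0 (operand ≠ 0)
(not R ∨ P) = max(0, 0.7) = 0.7
((not R ∨ P) → R): 0.7 > 0.1, so result = 0.1
(R → ((not R ∨ P) → R)): 0.1 ≤ 0.1, so result = 1
not Q: Gödel ¬ of 0.9 = 0 (operand ≠ 0)
(not Q ∧ S) = min(0, 0.2) = 0
((R → ((not R ∨ P) → R)) → (not Q ∧ S)): 1 > 0, so result = 0
not ((R → ((not R ∨ P) → R)) → (not Q ∧ S)): Gödel ¬ of 0 = 1 (operand is 0)
(P → not ((R → ((not R ∨ P) → R)) → (not Q ∧ S))): 0.7 ≤ 1, so result = 1
((P → not ((R → ((not R ∨ P) → R)) → (not Q ∧ S))) ∧ R) = min(1, 0.1) = 0.1
not ((P → not ((R → ((not R ∨ P) → R)) → (not Q ∧ S))) ∧ R): Gödel ¬ of 0.1 = 0 (operand ≠ 0)
not not ((P → not ((R → ((not R ∨ P) → R)) → (not Q ∧ S))) ∧ R): Gödel ¬ of 0 = 1 (operand is 0)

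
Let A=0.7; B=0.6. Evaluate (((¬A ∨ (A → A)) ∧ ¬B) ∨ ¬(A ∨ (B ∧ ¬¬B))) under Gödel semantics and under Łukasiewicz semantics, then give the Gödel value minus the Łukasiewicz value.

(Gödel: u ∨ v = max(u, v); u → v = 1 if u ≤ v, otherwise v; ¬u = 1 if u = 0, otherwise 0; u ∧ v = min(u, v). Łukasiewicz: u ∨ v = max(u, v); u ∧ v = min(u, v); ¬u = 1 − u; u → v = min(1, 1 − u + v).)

-0.40

Gödel evaluation:
  ¬A: Gödel ¬ of 0.7 = 0 (operand ≠ 0)
  (A → A): 0.7 ≤ 0.7, so result = 1
  (¬A ∨ (A → A)) = max(0, 1) = 1
  ¬B: Gödel ¬ of 0.6 = 0 (operand ≠ 0)
  ((¬A ∨ (A → A)) ∧ ¬B) = min(1, 0) = 0
  ¬B: Gödel ¬ of 0.6 = 0 (operand ≠ 0)
  ¬¬B: Gödel ¬ of 0 = 1 (operand is 0)
  (B ∧ ¬¬B) = min(0.6, 1) = 0.6
  (A ∨ (B ∧ ¬¬B)) = max(0.7, 0.6) = 0.7
  ¬(A ∨ (B ∧ ¬¬B)): Gödel ¬ of 0.7 = 0 (operand ≠ 0)
  (((¬A ∨ (A → A)) ∧ ¬B) ∨ ¬(A ∨ (B ∧ ¬¬B))) = max(0, 0) = 0
  Gödel value = 0
Łukasiewicz evaluation:
  ¬A: Łukasiewicz ¬ gives 1 − 0.7 = 0.3
  (A → A): min(1, 1 − 0.7 + 0.7) = 1
  (¬A ∨ (A → A)) = max(0.3, 1) = 1
  ¬B: Łukasiewicz ¬ gives 1 − 0.6 = 0.4
  ((¬A ∨ (A → A)) ∧ ¬B) = min(1, 0.4) = 0.4
  ¬B: Łukasiewicz ¬ gives 1 − 0.6 = 0.4
  ¬¬B: Łukasiewicz ¬ gives 1 − 0.4 = 0.6
  (B ∧ ¬¬B) = min(0.6, 0.6) = 0.6
  (A ∨ (B ∧ ¬¬B)) = max(0.7, 0.6) = 0.7
  ¬(A ∨ (B ∧ ¬¬B)): Łukasiewicz ¬ gives 1 − 0.7 = 0.3
  (((¬A ∨ (A → A)) ∧ ¬B) ∨ ¬(A ∨ (B ∧ ¬¬B))) = max(0.4, 0.3) = 0.4
  Łukasiewicz value = 0.4
Difference: 0 − 0.4 = -0.40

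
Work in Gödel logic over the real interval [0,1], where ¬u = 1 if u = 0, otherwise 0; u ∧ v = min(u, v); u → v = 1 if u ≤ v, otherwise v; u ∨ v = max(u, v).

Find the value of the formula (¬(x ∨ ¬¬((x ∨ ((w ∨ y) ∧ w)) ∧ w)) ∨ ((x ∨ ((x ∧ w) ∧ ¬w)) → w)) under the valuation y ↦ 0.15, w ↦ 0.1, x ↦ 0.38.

(w ∨ y) = max(0.1, 0.15) = 0.15
((w ∨ y) ∧ w) = min(0.15, 0.1) = 0.1
(x ∨ ((w ∨ y) ∧ w)) = max(0.38, 0.1) = 0.38
((x ∨ ((w ∨ y) ∧ w)) ∧ w) = min(0.38, 0.1) = 0.1
¬((x ∨ ((w ∨ y) ∧ w)) ∧ w): Gödel ¬ of 0.1 = 0 (operand ≠ 0)
¬¬((x ∨ ((w ∨ y) ∧ w)) ∧ w): Gödel ¬ of 0 = 1 (operand is 0)
(x ∨ ¬¬((x ∨ ((w ∨ y) ∧ w)) ∧ w)) = max(0.38, 1) = 1
¬(x ∨ ¬¬((x ∨ ((w ∨ y) ∧ w)) ∧ w)): Gödel ¬ of 1 = 0 (operand ≠ 0)
(x ∧ w) = min(0.38, 0.1) = 0.1
¬w: Gödel ¬ of 0.1 = 0 (operand ≠ 0)
((x ∧ w) ∧ ¬w) = min(0.1, 0) = 0
(x ∨ ((x ∧ w) ∧ ¬w)) = max(0.38, 0) = 0.38
((x ∨ ((x ∧ w) ∧ ¬w)) → w): 0.38 > 0.1, so result = 0.1
(¬(x ∨ ¬¬((x ∨ ((w ∨ y) ∧ w)) ∧ w)) ∨ ((x ∨ ((x ∧ w) ∧ ¬w)) → w)) = max(0, 0.1) = 0.1

0.10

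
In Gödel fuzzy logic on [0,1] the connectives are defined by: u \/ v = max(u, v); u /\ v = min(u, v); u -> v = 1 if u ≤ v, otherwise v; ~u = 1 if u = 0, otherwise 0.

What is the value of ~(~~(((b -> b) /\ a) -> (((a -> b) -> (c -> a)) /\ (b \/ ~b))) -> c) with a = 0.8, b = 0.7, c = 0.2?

(b -> b): 0.7 ≤ 0.7, so result = 1
((b -> b) /\ a) = min(1, 0.8) = 0.8
(a -> b): 0.8 > 0.7, so result = 0.7
(c -> a): 0.2 ≤ 0.8, so result = 1
((a -> b) -> (c -> a)): 0.7 ≤ 1, so result = 1
~b: Gödel ¬ of 0.7 = 0 (operand ≠ 0)
(b \/ ~b) = max(0.7, 0) = 0.7
(((a -> b) -> (c -> a)) /\ (b \/ ~b)) = min(1, 0.7) = 0.7
(((b -> b) /\ a) -> (((a -> b) -> (c -> a)) /\ (b \/ ~b))): 0.8 > 0.7, so result = 0.7
~(((b -> b) /\ a) -> (((a -> b) -> (c -> a)) /\ (b \/ ~b))): Gödel ¬ of 0.7 = 0 (operand ≠ 0)
~~(((b -> b) /\ a) -> (((a -> b) -> (c -> a)) /\ (b \/ ~b))): Gödel ¬ of 0 = 1 (operand is 0)
(~~(((b -> b) /\ a) -> (((a -> b) -> (c -> a)) /\ (b \/ ~b))) -> c): 1 > 0.2, so result = 0.2
~(~~(((b -> b) /\ a) -> (((a -> b) -> (c -> a)) /\ (b \/ ~b))) -> c): Gödel ¬ of 0.2 = 0 (operand ≠ 0)

0.00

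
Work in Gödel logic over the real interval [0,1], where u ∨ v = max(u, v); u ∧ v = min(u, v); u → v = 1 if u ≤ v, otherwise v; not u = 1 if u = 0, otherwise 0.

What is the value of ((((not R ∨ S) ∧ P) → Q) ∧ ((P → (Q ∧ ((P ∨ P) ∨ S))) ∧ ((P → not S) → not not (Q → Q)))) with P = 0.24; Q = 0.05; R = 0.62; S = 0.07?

0.05

not R: Gödel ¬ of 0.62 = 0 (operand ≠ 0)
(not R ∨ S) = max(0, 0.07) = 0.07
((not R ∨ S) ∧ P) = min(0.07, 0.24) = 0.07
(((not R ∨ S) ∧ P) → Q): 0.07 > 0.05, so result = 0.05
(P ∨ P) = max(0.24, 0.24) = 0.24
((P ∨ P) ∨ S) = max(0.24, 0.07) = 0.24
(Q ∧ ((P ∨ P) ∨ S)) = min(0.05, 0.24) = 0.05
(P → (Q ∧ ((P ∨ P) ∨ S))): 0.24 > 0.05, so result = 0.05
not S: Gödel ¬ of 0.07 = 0 (operand ≠ 0)
(P → not S): 0.24 > 0, so result = 0
(Q → Q): 0.05 ≤ 0.05, so result = 1
not (Q → Q): Gödel ¬ of 1 = 0 (operand ≠ 0)
not not (Q → Q): Gödel ¬ of 0 = 1 (operand is 0)
((P → not S) → not not (Q → Q)): 0 ≤ 1, so result = 1
((P → (Q ∧ ((P ∨ P) ∨ S))) ∧ ((P → not S) → not not (Q → Q))) = min(0.05, 1) = 0.05
((((not R ∨ S) ∧ P) → Q) ∧ ((P → (Q ∧ ((P ∨ P) ∨ S))) ∧ ((P → not S) → not not (Q → Q)))) = min(0.05, 0.05) = 0.05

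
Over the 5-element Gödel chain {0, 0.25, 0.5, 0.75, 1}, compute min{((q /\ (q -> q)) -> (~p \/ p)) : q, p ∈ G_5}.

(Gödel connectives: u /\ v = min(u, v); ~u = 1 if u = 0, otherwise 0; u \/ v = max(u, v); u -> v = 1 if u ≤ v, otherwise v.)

The minimum is attained at q = 0.5, p = 0.25:
  (q -> q): 0.5 ≤ 0.5, so result = 1
  (q /\ (q -> q)) = min(0.5, 1) = 0.5
  ~p: Gödel ¬ of 0.25 = 0 (operand ≠ 0)
  (~p \/ p) = max(0, 0.25) = 0.25
  ((q /\ (q -> q)) -> (~p \/ p)): 0.5 > 0.25, so result = 0.25
Checking all 25 assignments confirms none give a value below 0.25.

0.25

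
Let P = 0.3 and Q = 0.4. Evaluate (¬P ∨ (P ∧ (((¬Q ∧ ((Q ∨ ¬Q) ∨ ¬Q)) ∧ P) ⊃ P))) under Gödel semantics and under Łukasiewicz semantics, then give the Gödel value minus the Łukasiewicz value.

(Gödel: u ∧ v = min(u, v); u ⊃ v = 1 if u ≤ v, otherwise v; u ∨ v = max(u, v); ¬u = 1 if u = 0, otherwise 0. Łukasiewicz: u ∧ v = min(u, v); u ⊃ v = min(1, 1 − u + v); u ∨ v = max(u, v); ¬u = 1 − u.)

Gödel evaluation:
  ¬P: Gödel ¬ of 0.3 = 0 (operand ≠ 0)
  ¬Q: Gödel ¬ of 0.4 = 0 (operand ≠ 0)
  ¬Q: Gödel ¬ of 0.4 = 0 (operand ≠ 0)
  (Q ∨ ¬Q) = max(0.4, 0) = 0.4
  ¬Q: Gödel ¬ of 0.4 = 0 (operand ≠ 0)
  ((Q ∨ ¬Q) ∨ ¬Q) = max(0.4, 0) = 0.4
  (¬Q ∧ ((Q ∨ ¬Q) ∨ ¬Q)) = min(0, 0.4) = 0
  ((¬Q ∧ ((Q ∨ ¬Q) ∨ ¬Q)) ∧ P) = min(0, 0.3) = 0
  (((¬Q ∧ ((Q ∨ ¬Q) ∨ ¬Q)) ∧ P) ⊃ P): 0 ≤ 0.3, so result = 1
  (P ∧ (((¬Q ∧ ((Q ∨ ¬Q) ∨ ¬Q)) ∧ P) ⊃ P)) = min(0.3, 1) = 0.3
  (¬P ∨ (P ∧ (((¬Q ∧ ((Q ∨ ¬Q) ∨ ¬Q)) ∧ P) ⊃ P))) = max(0, 0.3) = 0.3
  Gödel value = 0.3
Łukasiewicz evaluation:
  ¬P: Łukasiewicz ¬ gives 1 − 0.3 = 0.7
  ¬Q: Łukasiewicz ¬ gives 1 − 0.4 = 0.6
  ¬Q: Łukasiewicz ¬ gives 1 − 0.4 = 0.6
  (Q ∨ ¬Q) = max(0.4, 0.6) = 0.6
  ¬Q: Łukasiewicz ¬ gives 1 − 0.4 = 0.6
  ((Q ∨ ¬Q) ∨ ¬Q) = max(0.6, 0.6) = 0.6
  (¬Q ∧ ((Q ∨ ¬Q) ∨ ¬Q)) = min(0.6, 0.6) = 0.6
  ((¬Q ∧ ((Q ∨ ¬Q) ∨ ¬Q)) ∧ P) = min(0.6, 0.3) = 0.3
  (((¬Q ∧ ((Q ∨ ¬Q) ∨ ¬Q)) ∧ P) ⊃ P): min(1, 1 − 0.3 + 0.3) = 1
  (P ∧ (((¬Q ∧ ((Q ∨ ¬Q) ∨ ¬Q)) ∧ P) ⊃ P)) = min(0.3, 1) = 0.3
  (¬P ∨ (P ∧ (((¬Q ∧ ((Q ∨ ¬Q) ∨ ¬Q)) ∧ P) ⊃ P))) = max(0.7, 0.3) = 0.7
  Łukasiewicz value = 0.7
Difference: 0.3 − 0.7 = -0.40

-0.40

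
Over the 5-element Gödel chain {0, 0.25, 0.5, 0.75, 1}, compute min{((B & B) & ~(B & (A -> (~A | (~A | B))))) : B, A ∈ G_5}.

The minimum is attained at B = 0, A = 0:
  (B & B) = min(0, 0) = 0
  ~A: Gödel ¬ of 0 = 1 (operand is 0)
  ~A: Gödel ¬ of 0 = 1 (operand is 0)
  (~A | B) = max(1, 0) = 1
  (~A | (~A | B)) = max(1, 1) = 1
  (A -> (~A | (~A | B))): 0 ≤ 1, so result = 1
  (B & (A -> (~A | (~A | B)))) = min(0, 1) = 0
  ~(B & (A -> (~A | (~A | B)))): Gödel ¬ of 0 = 1 (operand is 0)
  ((B & B) & ~(B & (A -> (~A | (~A | B))))) = min(0, 1) = 0
Checking all 25 assignments confirms none give a value below 0.00.

0.00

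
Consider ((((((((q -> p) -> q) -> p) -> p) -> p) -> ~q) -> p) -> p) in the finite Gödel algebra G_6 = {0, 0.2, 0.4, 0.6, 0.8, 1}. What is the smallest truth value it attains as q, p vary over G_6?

The minimum is attained at q = 0.2, p = 0.2:
  (q -> p): 0.2 ≤ 0.2, so result = 1
  ((q -> p) -> q): 1 > 0.2, so result = 0.2
  (((q -> p) -> q) -> p): 0.2 ≤ 0.2, so result = 1
  ((((q -> p) -> q) -> p) -> p): 1 > 0.2, so result = 0.2
  (((((q -> p) -> q) -> p) -> p) -> p): 0.2 ≤ 0.2, so result = 1
  ~q: Gödel ¬ of 0.2 = 0 (operand ≠ 0)
  ((((((q -> p) -> q) -> p) -> p) -> p) -> ~q): 1 > 0, so result = 0
  (((((((q -> p) -> q) -> p) -> p) -> p) -> ~q) -> p): 0 ≤ 0.2, so result = 1
  ((((((((q -> p) -> q) -> p) -> p) -> p) -> ~q) -> p) -> p): 1 > 0.2, so result = 0.2
Checking all 36 assignments confirms none give a value below 0.20.

0.20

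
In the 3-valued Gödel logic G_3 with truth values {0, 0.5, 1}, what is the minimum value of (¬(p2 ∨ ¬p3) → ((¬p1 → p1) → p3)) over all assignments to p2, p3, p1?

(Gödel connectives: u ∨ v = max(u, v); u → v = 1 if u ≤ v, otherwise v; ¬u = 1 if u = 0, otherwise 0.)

0.50

The minimum is attained at p2 = 0, p3 = 0.5, p1 = 0.5:
  ¬p3: Gödel ¬ of 0.5 = 0 (operand ≠ 0)
  (p2 ∨ ¬p3) = max(0, 0) = 0
  ¬(p2 ∨ ¬p3): Gödel ¬ of 0 = 1 (operand is 0)
  ¬p1: Gödel ¬ of 0.5 = 0 (operand ≠ 0)
  (¬p1 → p1): 0 ≤ 0.5, so result = 1
  ((¬p1 → p1) → p3): 1 > 0.5, so result = 0.5
  (¬(p2 ∨ ¬p3) → ((¬p1 → p1) → p3)): 1 > 0.5, so result = 0.5
Checking all 27 assignments confirms none give a value below 0.50.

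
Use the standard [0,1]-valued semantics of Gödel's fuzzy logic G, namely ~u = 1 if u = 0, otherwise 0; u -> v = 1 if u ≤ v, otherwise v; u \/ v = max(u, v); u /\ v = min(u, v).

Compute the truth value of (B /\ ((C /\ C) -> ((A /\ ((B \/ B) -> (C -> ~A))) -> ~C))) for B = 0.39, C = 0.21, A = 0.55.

(C /\ C) = min(0.21, 0.21) = 0.21
(B \/ B) = max(0.39, 0.39) = 0.39
~A: Gödel ¬ of 0.55 = 0 (operand ≠ 0)
(C -> ~A): 0.21 > 0, so result = 0
((B \/ B) -> (C -> ~A)): 0.39 > 0, so result = 0
(A /\ ((B \/ B) -> (C -> ~A))) = min(0.55, 0) = 0
~C: Gödel ¬ of 0.21 = 0 (operand ≠ 0)
((A /\ ((B \/ B) -> (C -> ~A))) -> ~C): 0 ≤ 0, so result = 1
((C /\ C) -> ((A /\ ((B \/ B) -> (C -> ~A))) -> ~C)): 0.21 ≤ 1, so result = 1
(B /\ ((C /\ C) -> ((A /\ ((B \/ B) -> (C -> ~A))) -> ~C))) = min(0.39, 1) = 0.39

0.39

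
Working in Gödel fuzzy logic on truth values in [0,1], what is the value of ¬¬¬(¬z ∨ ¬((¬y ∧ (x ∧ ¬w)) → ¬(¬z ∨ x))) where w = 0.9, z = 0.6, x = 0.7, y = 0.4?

1.00

¬z: Gödel ¬ of 0.6 = 0 (operand ≠ 0)
¬y: Gödel ¬ of 0.4 = 0 (operand ≠ 0)
¬w: Gödel ¬ of 0.9 = 0 (operand ≠ 0)
(x ∧ ¬w) = min(0.7, 0) = 0
(¬y ∧ (x ∧ ¬w)) = min(0, 0) = 0
¬z: Gödel ¬ of 0.6 = 0 (operand ≠ 0)
(¬z ∨ x) = max(0, 0.7) = 0.7
¬(¬z ∨ x): Gödel ¬ of 0.7 = 0 (operand ≠ 0)
((¬y ∧ (x ∧ ¬w)) → ¬(¬z ∨ x)): 0 ≤ 0, so result = 1
¬((¬y ∧ (x ∧ ¬w)) → ¬(¬z ∨ x)): Gödel ¬ of 1 = 0 (operand ≠ 0)
(¬z ∨ ¬((¬y ∧ (x ∧ ¬w)) → ¬(¬z ∨ x))) = max(0, 0) = 0
¬(¬z ∨ ¬((¬y ∧ (x ∧ ¬w)) → ¬(¬z ∨ x))): Gödel ¬ of 0 = 1 (operand is 0)
¬¬(¬z ∨ ¬((¬y ∧ (x ∧ ¬w)) → ¬(¬z ∨ x))): Gödel ¬ of 1 = 0 (operand ≠ 0)
¬¬¬(¬z ∨ ¬((¬y ∧ (x ∧ ¬w)) → ¬(¬z ∨ x))): Gödel ¬ of 0 = 1 (operand is 0)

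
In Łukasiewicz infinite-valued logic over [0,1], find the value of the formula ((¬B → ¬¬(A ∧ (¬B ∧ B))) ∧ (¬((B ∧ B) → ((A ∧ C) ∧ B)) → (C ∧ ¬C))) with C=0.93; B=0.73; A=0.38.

0.72

¬B: Łukasiewicz ¬ gives 1 − 0.73 = 0.27
¬B: Łukasiewicz ¬ gives 1 − 0.73 = 0.27
(¬B ∧ B) = min(0.27, 0.73) = 0.27
(A ∧ (¬B ∧ B)) = min(0.38, 0.27) = 0.27
¬(A ∧ (¬B ∧ B)): Łukasiewicz ¬ gives 1 − 0.27 = 0.73
¬¬(A ∧ (¬B ∧ B)): Łukasiewicz ¬ gives 1 − 0.73 = 0.27
(¬B → ¬¬(A ∧ (¬B ∧ B))): min(1, 1 − 0.27 + 0.27) = 1
(B ∧ B) = min(0.73, 0.73) = 0.73
(A ∧ C) = min(0.38, 0.93) = 0.38
((A ∧ C) ∧ B) = min(0.38, 0.73) = 0.38
((B ∧ B) → ((A ∧ C) ∧ B)): min(1, 1 − 0.73 + 0.38) = 0.65
¬((B ∧ B) → ((A ∧ C) ∧ B)): Łukasiewicz ¬ gives 1 − 0.65 = 0.35
¬C: Łukasiewicz ¬ gives 1 − 0.93 = 0.07
(C ∧ ¬C) = min(0.93, 0.07) = 0.07
(¬((B ∧ B) → ((A ∧ C) ∧ B)) → (C ∧ ¬C)): min(1, 1 − 0.35 + 0.07) = 0.72
((¬B → ¬¬(A ∧ (¬B ∧ B))) ∧ (¬((B ∧ B) → ((A ∧ C) ∧ B)) → (C ∧ ¬C))) = min(1, 0.72) = 0.72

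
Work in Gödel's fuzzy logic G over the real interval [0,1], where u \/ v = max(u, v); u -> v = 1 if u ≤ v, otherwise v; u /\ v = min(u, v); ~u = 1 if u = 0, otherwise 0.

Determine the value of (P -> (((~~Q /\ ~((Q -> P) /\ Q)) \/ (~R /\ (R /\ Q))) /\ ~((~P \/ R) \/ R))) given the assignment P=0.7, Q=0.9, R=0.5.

~Q: Gödel ¬ of 0.9 = 0 (operand ≠ 0)
~~Q: Gödel ¬ of 0 = 1 (operand is 0)
(Q -> P): 0.9 > 0.7, so result = 0.7
((Q -> P) /\ Q) = min(0.7, 0.9) = 0.7
~((Q -> P) /\ Q): Gödel ¬ of 0.7 = 0 (operand ≠ 0)
(~~Q /\ ~((Q -> P) /\ Q)) = min(1, 0) = 0
~R: Gödel ¬ of 0.5 = 0 (operand ≠ 0)
(R /\ Q) = min(0.5, 0.9) = 0.5
(~R /\ (R /\ Q)) = min(0, 0.5) = 0
((~~Q /\ ~((Q -> P) /\ Q)) \/ (~R /\ (R /\ Q))) = max(0, 0) = 0
~P: Gödel ¬ of 0.7 = 0 (operand ≠ 0)
(~P \/ R) = max(0, 0.5) = 0.5
((~P \/ R) \/ R) = max(0.5, 0.5) = 0.5
~((~P \/ R) \/ R): Gödel ¬ of 0.5 = 0 (operand ≠ 0)
(((~~Q /\ ~((Q -> P) /\ Q)) \/ (~R /\ (R /\ Q))) /\ ~((~P \/ R) \/ R)) = min(0, 0) = 0
(P -> (((~~Q /\ ~((Q -> P) /\ Q)) \/ (~R /\ (R /\ Q))) /\ ~((~P \/ R) \/ R))): 0.7 > 0, so result = 0

0.00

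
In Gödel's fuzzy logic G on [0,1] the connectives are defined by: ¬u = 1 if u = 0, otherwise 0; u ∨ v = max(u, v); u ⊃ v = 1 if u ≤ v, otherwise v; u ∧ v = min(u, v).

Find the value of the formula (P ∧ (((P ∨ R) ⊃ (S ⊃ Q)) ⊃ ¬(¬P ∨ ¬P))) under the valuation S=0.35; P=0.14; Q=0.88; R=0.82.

(P ∨ R) = max(0.14, 0.82) = 0.82
(S ⊃ Q): 0.35 ≤ 0.88, so result = 1
((P ∨ R) ⊃ (S ⊃ Q)): 0.82 ≤ 1, so result = 1
¬P: Gödel ¬ of 0.14 = 0 (operand ≠ 0)
¬P: Gödel ¬ of 0.14 = 0 (operand ≠ 0)
(¬P ∨ ¬P) = max(0, 0) = 0
¬(¬P ∨ ¬P): Gödel ¬ of 0 = 1 (operand is 0)
(((P ∨ R) ⊃ (S ⊃ Q)) ⊃ ¬(¬P ∨ ¬P)): 1 ≤ 1, so result = 1
(P ∧ (((P ∨ R) ⊃ (S ⊃ Q)) ⊃ ¬(¬P ∨ ¬P))) = min(0.14, 1) = 0.14

0.14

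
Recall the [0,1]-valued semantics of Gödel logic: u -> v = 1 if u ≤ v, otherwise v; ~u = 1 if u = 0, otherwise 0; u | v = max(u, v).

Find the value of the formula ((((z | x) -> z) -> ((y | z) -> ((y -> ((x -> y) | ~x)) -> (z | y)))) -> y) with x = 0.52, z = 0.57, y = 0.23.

0.23

(z | x) = max(0.57, 0.52) = 0.57
((z | x) -> z): 0.57 ≤ 0.57, so result = 1
(y | z) = max(0.23, 0.57) = 0.57
(x -> y): 0.52 > 0.23, so result = 0.23
~x: Gödel ¬ of 0.52 = 0 (operand ≠ 0)
((x -> y) | ~x) = max(0.23, 0) = 0.23
(y -> ((x -> y) | ~x)): 0.23 ≤ 0.23, so result = 1
(z | y) = max(0.57, 0.23) = 0.57
((y -> ((x -> y) | ~x)) -> (z | y)): 1 > 0.57, so result = 0.57
((y | z) -> ((y -> ((x -> y) | ~x)) -> (z | y))): 0.57 ≤ 0.57, so result = 1
(((z | x) -> z) -> ((y | z) -> ((y -> ((x -> y) | ~x)) -> (z | y)))): 1 ≤ 1, so result = 1
((((z | x) -> z) -> ((y | z) -> ((y -> ((x -> y) | ~x)) -> (z | y)))) -> y): 1 > 0.23, so result = 0.23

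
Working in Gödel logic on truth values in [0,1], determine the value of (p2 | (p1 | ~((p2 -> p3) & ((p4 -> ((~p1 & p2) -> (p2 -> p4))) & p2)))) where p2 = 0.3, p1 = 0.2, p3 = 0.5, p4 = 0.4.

(p2 -> p3): 0.3 ≤ 0.5, so result = 1
~p1: Gödel ¬ of 0.2 = 0 (operand ≠ 0)
(~p1 & p2) = min(0, 0.3) = 0
(p2 -> p4): 0.3 ≤ 0.4, so result = 1
((~p1 & p2) -> (p2 -> p4)): 0 ≤ 1, so result = 1
(p4 -> ((~p1 & p2) -> (p2 -> p4))): 0.4 ≤ 1, so result = 1
((p4 -> ((~p1 & p2) -> (p2 -> p4))) & p2) = min(1, 0.3) = 0.3
((p2 -> p3) & ((p4 -> ((~p1 & p2) -> (p2 -> p4))) & p2)) = min(1, 0.3) = 0.3
~((p2 -> p3) & ((p4 -> ((~p1 & p2) -> (p2 -> p4))) & p2)): Gödel ¬ of 0.3 = 0 (operand ≠ 0)
(p1 | ~((p2 -> p3) & ((p4 -> ((~p1 & p2) -> (p2 -> p4))) & p2))) = max(0.2, 0) = 0.2
(p2 | (p1 | ~((p2 -> p3) & ((p4 -> ((~p1 & p2) -> (p2 -> p4))) & p2)))) = max(0.3, 0.2) = 0.3

0.30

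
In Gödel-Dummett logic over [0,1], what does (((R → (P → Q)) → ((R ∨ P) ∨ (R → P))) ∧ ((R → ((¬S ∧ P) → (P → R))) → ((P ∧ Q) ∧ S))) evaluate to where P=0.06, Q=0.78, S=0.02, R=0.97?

0.02

(P → Q): 0.06 ≤ 0.78, so result = 1
(R → (P → Q)): 0.97 ≤ 1, so result = 1
(R ∨ P) = max(0.97, 0.06) = 0.97
(R → P): 0.97 > 0.06, so result = 0.06
((R ∨ P) ∨ (R → P)) = max(0.97, 0.06) = 0.97
((R → (P → Q)) → ((R ∨ P) ∨ (R → P))): 1 > 0.97, so result = 0.97
¬S: Gödel ¬ of 0.02 = 0 (operand ≠ 0)
(¬S ∧ P) = min(0, 0.06) = 0
(P → R): 0.06 ≤ 0.97, so result = 1
((¬S ∧ P) → (P → R)): 0 ≤ 1, so result = 1
(R → ((¬S ∧ P) → (P → R))): 0.97 ≤ 1, so result = 1
(P ∧ Q) = min(0.06, 0.78) = 0.06
((P ∧ Q) ∧ S) = min(0.06, 0.02) = 0.02
((R → ((¬S ∧ P) → (P → R))) → ((P ∧ Q) ∧ S)): 1 > 0.02, so result = 0.02
(((R → (P → Q)) → ((R ∨ P) ∨ (R → P))) ∧ ((R → ((¬S ∧ P) → (P → R))) → ((P ∧ Q) ∧ S))) = min(0.97, 0.02) = 0.02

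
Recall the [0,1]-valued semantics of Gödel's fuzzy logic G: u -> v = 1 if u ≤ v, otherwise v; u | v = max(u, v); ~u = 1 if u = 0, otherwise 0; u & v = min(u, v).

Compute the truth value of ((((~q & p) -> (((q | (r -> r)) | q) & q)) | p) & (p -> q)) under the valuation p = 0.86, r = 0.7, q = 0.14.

0.14

~q: Gödel ¬ of 0.14 = 0 (operand ≠ 0)
(~q & p) = min(0, 0.86) = 0
(r -> r): 0.7 ≤ 0.7, so result = 1
(q | (r -> r)) = max(0.14, 1) = 1
((q | (r -> r)) | q) = max(1, 0.14) = 1
(((q | (r -> r)) | q) & q) = min(1, 0.14) = 0.14
((~q & p) -> (((q | (r -> r)) | q) & q)): 0 ≤ 0.14, so result = 1
(((~q & p) -> (((q | (r -> r)) | q) & q)) | p) = max(1, 0.86) = 1
(p -> q): 0.86 > 0.14, so result = 0.14
((((~q & p) -> (((q | (r -> r)) | q) & q)) | p) & (p -> q)) = min(1, 0.14) = 0.14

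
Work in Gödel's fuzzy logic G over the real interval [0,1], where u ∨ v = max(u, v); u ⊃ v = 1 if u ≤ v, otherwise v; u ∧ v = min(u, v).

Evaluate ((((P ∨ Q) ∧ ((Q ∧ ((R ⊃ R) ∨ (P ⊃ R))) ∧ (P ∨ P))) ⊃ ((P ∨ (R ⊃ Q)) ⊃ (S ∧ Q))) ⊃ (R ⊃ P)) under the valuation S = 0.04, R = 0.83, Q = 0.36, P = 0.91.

1.00

(P ∨ Q) = max(0.91, 0.36) = 0.91
(R ⊃ R): 0.83 ≤ 0.83, so result = 1
(P ⊃ R): 0.91 > 0.83, so result = 0.83
((R ⊃ R) ∨ (P ⊃ R)) = max(1, 0.83) = 1
(Q ∧ ((R ⊃ R) ∨ (P ⊃ R))) = min(0.36, 1) = 0.36
(P ∨ P) = max(0.91, 0.91) = 0.91
((Q ∧ ((R ⊃ R) ∨ (P ⊃ R))) ∧ (P ∨ P)) = min(0.36, 0.91) = 0.36
((P ∨ Q) ∧ ((Q ∧ ((R ⊃ R) ∨ (P ⊃ R))) ∧ (P ∨ P))) = min(0.91, 0.36) = 0.36
(R ⊃ Q): 0.83 > 0.36, so result = 0.36
(P ∨ (R ⊃ Q)) = max(0.91, 0.36) = 0.91
(S ∧ Q) = min(0.04, 0.36) = 0.04
((P ∨ (R ⊃ Q)) ⊃ (S ∧ Q)): 0.91 > 0.04, so result = 0.04
(((P ∨ Q) ∧ ((Q ∧ ((R ⊃ R) ∨ (P ⊃ R))) ∧ (P ∨ P))) ⊃ ((P ∨ (R ⊃ Q)) ⊃ (S ∧ Q))): 0.36 > 0.04, so result = 0.04
(R ⊃ P): 0.83 ≤ 0.91, so result = 1
((((P ∨ Q) ∧ ((Q ∧ ((R ⊃ R) ∨ (P ⊃ R))) ∧ (P ∨ P))) ⊃ ((P ∨ (R ⊃ Q)) ⊃ (S ∧ Q))) ⊃ (R ⊃ P)): 0.04 ≤ 1, so result = 1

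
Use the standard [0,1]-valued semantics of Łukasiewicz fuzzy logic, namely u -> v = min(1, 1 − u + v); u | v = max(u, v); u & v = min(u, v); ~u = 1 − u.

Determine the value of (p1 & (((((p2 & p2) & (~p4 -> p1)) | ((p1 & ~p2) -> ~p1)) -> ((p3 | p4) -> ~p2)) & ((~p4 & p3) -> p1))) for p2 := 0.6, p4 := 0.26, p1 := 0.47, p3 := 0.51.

0.47

(p2 & p2) = min(0.6, 0.6) = 0.6
~p4: Łukasiewicz ¬ gives 1 − 0.26 = 0.74
(~p4 -> p1): min(1, 1 − 0.74 + 0.47) = 0.73
((p2 & p2) & (~p4 -> p1)) = min(0.6, 0.73) = 0.6
~p2: Łukasiewicz ¬ gives 1 − 0.6 = 0.4
(p1 & ~p2) = min(0.47, 0.4) = 0.4
~p1: Łukasiewicz ¬ gives 1 − 0.47 = 0.53
((p1 & ~p2) -> ~p1): min(1, 1 − 0.4 + 0.53) = 1
(((p2 & p2) & (~p4 -> p1)) | ((p1 & ~p2) -> ~p1)) = max(0.6, 1) = 1
(p3 | p4) = max(0.51, 0.26) = 0.51
~p2: Łukasiewicz ¬ gives 1 − 0.6 = 0.4
((p3 | p4) -> ~p2): min(1, 1 − 0.51 + 0.4) = 0.89
((((p2 & p2) & (~p4 -> p1)) | ((p1 & ~p2) -> ~p1)) -> ((p3 | p4) -> ~p2)): min(1, 1 − 1 + 0.89) = 0.89
~p4: Łukasiewicz ¬ gives 1 − 0.26 = 0.74
(~p4 & p3) = min(0.74, 0.51) = 0.51
((~p4 & p3) -> p1): min(1, 1 − 0.51 + 0.47) = 0.96
(((((p2 & p2) & (~p4 -> p1)) | ((p1 & ~p2) -> ~p1)) -> ((p3 | p4) -> ~p2)) & ((~p4 & p3) -> p1)) = min(0.89, 0.96) = 0.89
(p1 & (((((p2 & p2) & (~p4 -> p1)) | ((p1 & ~p2) -> ~p1)) -> ((p3 | p4) -> ~p2)) & ((~p4 & p3) -> p1))) = min(0.47, 0.89) = 0.47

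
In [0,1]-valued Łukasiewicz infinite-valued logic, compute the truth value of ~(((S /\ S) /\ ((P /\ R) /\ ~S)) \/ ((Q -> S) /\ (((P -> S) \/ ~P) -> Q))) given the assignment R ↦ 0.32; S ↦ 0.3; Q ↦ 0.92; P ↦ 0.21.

0.62

(S /\ S) = min(0.3, 0.3) = 0.3
(P /\ R) = min(0.21, 0.32) = 0.21
~S: Łukasiewicz ¬ gives 1 − 0.3 = 0.7
((P /\ R) /\ ~S) = min(0.21, 0.7) = 0.21
((S /\ S) /\ ((P /\ R) /\ ~S)) = min(0.3, 0.21) = 0.21
(Q -> S): min(1, 1 − 0.92 + 0.3) = 0.38
(P -> S): min(1, 1 − 0.21 + 0.3) = 1
~P: Łukasiewicz ¬ gives 1 − 0.21 = 0.79
((P -> S) \/ ~P) = max(1, 0.79) = 1
(((P -> S) \/ ~P) -> Q): min(1, 1 − 1 + 0.92) = 0.92
((Q -> S) /\ (((P -> S) \/ ~P) -> Q)) = min(0.38, 0.92) = 0.38
(((S /\ S) /\ ((P /\ R) /\ ~S)) \/ ((Q -> S) /\ (((P -> S) \/ ~P) -> Q))) = max(0.21, 0.38) = 0.38
~(((S /\ S) /\ ((P /\ R) /\ ~S)) \/ ((Q -> S) /\ (((P -> S) \/ ~P) -> Q))): Łukasiewicz ¬ gives 1 − 0.38 = 0.62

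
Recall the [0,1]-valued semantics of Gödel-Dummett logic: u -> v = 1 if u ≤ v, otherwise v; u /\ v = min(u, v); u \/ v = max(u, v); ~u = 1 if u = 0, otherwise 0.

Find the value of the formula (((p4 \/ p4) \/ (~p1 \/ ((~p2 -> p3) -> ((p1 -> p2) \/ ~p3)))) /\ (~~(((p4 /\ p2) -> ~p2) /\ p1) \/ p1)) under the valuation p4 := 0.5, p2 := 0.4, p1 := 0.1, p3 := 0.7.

0.10

(p4 \/ p4) = max(0.5, 0.5) = 0.5
~p1: Gödel ¬ of 0.1 = 0 (operand ≠ 0)
~p2: Gödel ¬ of 0.4 = 0 (operand ≠ 0)
(~p2 -> p3): 0 ≤ 0.7, so result = 1
(p1 -> p2): 0.1 ≤ 0.4, so result = 1
~p3: Gödel ¬ of 0.7 = 0 (operand ≠ 0)
((p1 -> p2) \/ ~p3) = max(1, 0) = 1
((~p2 -> p3) -> ((p1 -> p2) \/ ~p3)): 1 ≤ 1, so result = 1
(~p1 \/ ((~p2 -> p3) -> ((p1 -> p2) \/ ~p3))) = max(0, 1) = 1
((p4 \/ p4) \/ (~p1 \/ ((~p2 -> p3) -> ((p1 -> p2) \/ ~p3)))) = max(0.5, 1) = 1
(p4 /\ p2) = min(0.5, 0.4) = 0.4
~p2: Gödel ¬ of 0.4 = 0 (operand ≠ 0)
((p4 /\ p2) -> ~p2): 0.4 > 0, so result = 0
(((p4 /\ p2) -> ~p2) /\ p1) = min(0, 0.1) = 0
~(((p4 /\ p2) -> ~p2) /\ p1): Gödel ¬ of 0 = 1 (operand is 0)
~~(((p4 /\ p2) -> ~p2) /\ p1): Gödel ¬ of 1 = 0 (operand ≠ 0)
(~~(((p4 /\ p2) -> ~p2) /\ p1) \/ p1) = max(0, 0.1) = 0.1
(((p4 \/ p4) \/ (~p1 \/ ((~p2 -> p3) -> ((p1 -> p2) \/ ~p3)))) /\ (~~(((p4 /\ p2) -> ~p2) /\ p1) \/ p1)) = min(1, 0.1) = 0.1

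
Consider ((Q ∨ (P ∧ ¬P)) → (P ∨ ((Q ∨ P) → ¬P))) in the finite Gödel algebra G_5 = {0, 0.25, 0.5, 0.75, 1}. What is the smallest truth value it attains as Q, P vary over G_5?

The minimum is attained at Q = 0.5, P = 0.25:
  ¬P: Gödel ¬ of 0.25 = 0 (operand ≠ 0)
  (P ∧ ¬P) = min(0.25, 0) = 0
  (Q ∨ (P ∧ ¬P)) = max(0.5, 0) = 0.5
  (Q ∨ P) = max(0.5, 0.25) = 0.5
  ¬P: Gödel ¬ of 0.25 = 0 (operand ≠ 0)
  ((Q ∨ P) → ¬P): 0.5 > 0, so result = 0
  (P ∨ ((Q ∨ P) → ¬P)) = max(0.25, 0) = 0.25
  ((Q ∨ (P ∧ ¬P)) → (P ∨ ((Q ∨ P) → ¬P))): 0.5 > 0.25, so result = 0.25
Checking all 25 assignments confirms none give a value below 0.25.

0.25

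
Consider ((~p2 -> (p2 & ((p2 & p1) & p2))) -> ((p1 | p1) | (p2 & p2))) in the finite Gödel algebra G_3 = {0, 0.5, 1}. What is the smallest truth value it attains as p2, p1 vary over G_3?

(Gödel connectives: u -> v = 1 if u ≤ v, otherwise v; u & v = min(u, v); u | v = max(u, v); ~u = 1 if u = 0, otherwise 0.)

0.50

The minimum is attained at p2 = 0.5, p1 = 0:
  ~p2: Gödel ¬ of 0.5 = 0 (operand ≠ 0)
  (p2 & p1) = min(0.5, 0) = 0
  ((p2 & p1) & p2) = min(0, 0.5) = 0
  (p2 & ((p2 & p1) & p2)) = min(0.5, 0) = 0
  (~p2 -> (p2 & ((p2 & p1) & p2))): 0 ≤ 0, so result = 1
  (p1 | p1) = max(0, 0) = 0
  (p2 & p2) = min(0.5, 0.5) = 0.5
  ((p1 | p1) | (p2 & p2)) = max(0, 0.5) = 0.5
  ((~p2 -> (p2 & ((p2 & p1) & p2))) -> ((p1 | p1) | (p2 & p2))): 1 > 0.5, so result = 0.5
Checking all 9 assignments confirms none give a value below 0.50.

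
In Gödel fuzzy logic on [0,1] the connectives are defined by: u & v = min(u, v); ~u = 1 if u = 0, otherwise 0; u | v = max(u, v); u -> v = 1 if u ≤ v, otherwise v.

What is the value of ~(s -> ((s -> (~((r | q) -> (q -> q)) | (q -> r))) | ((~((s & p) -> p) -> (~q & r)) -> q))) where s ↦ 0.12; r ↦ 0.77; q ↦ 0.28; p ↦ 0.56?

(r | q) = max(0.77, 0.28) = 0.77
(q -> q): 0.28 ≤ 0.28, so result = 1
((r | q) -> (q -> q)): 0.77 ≤ 1, so result = 1
~((r | q) -> (q -> q)): Gödel ¬ of 1 = 0 (operand ≠ 0)
(q -> r): 0.28 ≤ 0.77, so result = 1
(~((r | q) -> (q -> q)) | (q -> r)) = max(0, 1) = 1
(s -> (~((r | q) -> (q -> q)) | (q -> r))): 0.12 ≤ 1, so result = 1
(s & p) = min(0.12, 0.56) = 0.12
((s & p) -> p): 0.12 ≤ 0.56, so result = 1
~((s & p) -> p): Gödel ¬ of 1 = 0 (operand ≠ 0)
~q: Gödel ¬ of 0.28 = 0 (operand ≠ 0)
(~q & r) = min(0, 0.77) = 0
(~((s & p) -> p) -> (~q & r)): 0 ≤ 0, so result = 1
((~((s & p) -> p) -> (~q & r)) -> q): 1 > 0.28, so result = 0.28
((s -> (~((r | q) -> (q -> q)) | (q -> r))) | ((~((s & p) -> p) -> (~q & r)) -> q)) = max(1, 0.28) = 1
(s -> ((s -> (~((r | q) -> (q -> q)) | (q -> r))) | ((~((s & p) -> p) -> (~q & r)) -> q))): 0.12 ≤ 1, so result = 1
~(s -> ((s -> (~((r | q) -> (q -> q)) | (q -> r))) | ((~((s & p) -> p) -> (~q & r)) -> q))): Gödel ¬ of 1 = 0 (operand ≠ 0)

0.00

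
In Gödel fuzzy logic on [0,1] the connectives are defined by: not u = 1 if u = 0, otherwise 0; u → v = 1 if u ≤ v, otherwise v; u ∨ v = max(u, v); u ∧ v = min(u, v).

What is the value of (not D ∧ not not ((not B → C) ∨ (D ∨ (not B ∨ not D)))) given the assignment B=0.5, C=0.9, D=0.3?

0.00

not D: Gödel ¬ of 0.3 = 0 (operand ≠ 0)
not B: Gödel ¬ of 0.5 = 0 (operand ≠ 0)
(not B → C): 0 ≤ 0.9, so result = 1
not B: Gödel ¬ of 0.5 = 0 (operand ≠ 0)
not D: Gödel ¬ of 0.3 = 0 (operand ≠ 0)
(not B ∨ not D) = max(0, 0) = 0
(D ∨ (not B ∨ not D)) = max(0.3, 0) = 0.3
((not B → C) ∨ (D ∨ (not B ∨ not D))) = max(1, 0.3) = 1
not ((not B → C) ∨ (D ∨ (not B ∨ not D))): Gödel ¬ of 1 = 0 (operand ≠ 0)
not not ((not B → C) ∨ (D ∨ (not B ∨ not D))): Gödel ¬ of 0 = 1 (operand is 0)
(not D ∧ not not ((not B → C) ∨ (D ∨ (not B ∨ not D)))) = min(0, 1) = 0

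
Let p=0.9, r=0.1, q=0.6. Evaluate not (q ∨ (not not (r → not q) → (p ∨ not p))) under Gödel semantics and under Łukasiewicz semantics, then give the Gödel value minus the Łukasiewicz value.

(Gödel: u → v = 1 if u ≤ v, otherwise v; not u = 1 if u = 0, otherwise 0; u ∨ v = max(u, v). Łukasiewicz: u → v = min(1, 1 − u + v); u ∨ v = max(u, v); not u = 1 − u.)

Gödel evaluation:
  not q: Gödel ¬ of 0.6 = 0 (operand ≠ 0)
  (r → not q): 0.1 > 0, so result = 0
  not (r → not q): Gödel ¬ of 0 = 1 (operand is 0)
  not not (r → not q): Gödel ¬ of 1 = 0 (operand ≠ 0)
  not p: Gödel ¬ of 0.9 = 0 (operand ≠ 0)
  (p ∨ not p) = max(0.9, 0) = 0.9
  (not not (r → not q) → (p ∨ not p)): 0 ≤ 0.9, so result = 1
  (q ∨ (not not (r → not q) → (p ∨ not p))) = max(0.6, 1) = 1
  not (q ∨ (not not (r → not q) → (p ∨ not p))): Gödel ¬ of 1 = 0 (operand ≠ 0)
  Gödel value = 0
Łukasiewicz evaluation:
  not q: Łukasiewicz ¬ gives 1 − 0.6 = 0.4
  (r → not q): min(1, 1 − 0.1 + 0.4) = 1
  not (r → not q): Łukasiewicz ¬ gives 1 − 1 = 0
  not not (r → not q): Łukasiewicz ¬ gives 1 − 0 = 1
  not p: Łukasiewicz ¬ gives 1 − 0.9 = 0.1
  (p ∨ not p) = max(0.9, 0.1) = 0.9
  (not not (r → not q) → (p ∨ not p)): min(1, 1 − 1 + 0.9) = 0.9
  (q ∨ (not not (r → not q) → (p ∨ not p))) = max(0.6, 0.9) = 0.9
  not (q ∨ (not not (r → not q) → (p ∨ not p))): Łukasiewicz ¬ gives 1 − 0.9 = 0.1
  Łukasiewicz value = 0.1
Difference: 0 − 0.1 = -0.10

-0.10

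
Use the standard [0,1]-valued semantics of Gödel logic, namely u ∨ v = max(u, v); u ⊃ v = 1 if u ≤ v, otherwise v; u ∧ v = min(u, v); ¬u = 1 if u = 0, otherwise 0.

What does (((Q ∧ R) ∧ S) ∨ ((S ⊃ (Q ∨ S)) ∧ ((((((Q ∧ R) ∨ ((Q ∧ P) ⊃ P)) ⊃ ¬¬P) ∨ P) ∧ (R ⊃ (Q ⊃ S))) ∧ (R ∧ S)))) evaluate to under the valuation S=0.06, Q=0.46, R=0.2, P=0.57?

0.06

(Q ∧ R) = min(0.46, 0.2) = 0.2
((Q ∧ R) ∧ S) = min(0.2, 0.06) = 0.06
(Q ∨ S) = max(0.46, 0.06) = 0.46
(S ⊃ (Q ∨ S)): 0.06 ≤ 0.46, so result = 1
(Q ∧ R) = min(0.46, 0.2) = 0.2
(Q ∧ P) = min(0.46, 0.57) = 0.46
((Q ∧ P) ⊃ P): 0.46 ≤ 0.57, so result = 1
((Q ∧ R) ∨ ((Q ∧ P) ⊃ P)) = max(0.2, 1) = 1
¬P: Gödel ¬ of 0.57 = 0 (operand ≠ 0)
¬¬P: Gödel ¬ of 0 = 1 (operand is 0)
(((Q ∧ R) ∨ ((Q ∧ P) ⊃ P)) ⊃ ¬¬P): 1 ≤ 1, so result = 1
((((Q ∧ R) ∨ ((Q ∧ P) ⊃ P)) ⊃ ¬¬P) ∨ P) = max(1, 0.57) = 1
(Q ⊃ S): 0.46 > 0.06, so result = 0.06
(R ⊃ (Q ⊃ S)): 0.2 > 0.06, so result = 0.06
(((((Q ∧ R) ∨ ((Q ∧ P) ⊃ P)) ⊃ ¬¬P) ∨ P) ∧ (R ⊃ (Q ⊃ S))) = min(1, 0.06) = 0.06
(R ∧ S) = min(0.2, 0.06) = 0.06
((((((Q ∧ R) ∨ ((Q ∧ P) ⊃ P)) ⊃ ¬¬P) ∨ P) ∧ (R ⊃ (Q ⊃ S))) ∧ (R ∧ S)) = min(0.06, 0.06) = 0.06
((S ⊃ (Q ∨ S)) ∧ ((((((Q ∧ R) ∨ ((Q ∧ P) ⊃ P)) ⊃ ¬¬P) ∨ P) ∧ (R ⊃ (Q ⊃ S))) ∧ (R ∧ S))) = min(1, 0.06) = 0.06
(((Q ∧ R) ∧ S) ∨ ((S ⊃ (Q ∨ S)) ∧ ((((((Q ∧ R) ∨ ((Q ∧ P) ⊃ P)) ⊃ ¬¬P) ∨ P) ∧ (R ⊃ (Q ⊃ S))) ∧ (R ∧ S)))) = max(0.06, 0.06) = 0.06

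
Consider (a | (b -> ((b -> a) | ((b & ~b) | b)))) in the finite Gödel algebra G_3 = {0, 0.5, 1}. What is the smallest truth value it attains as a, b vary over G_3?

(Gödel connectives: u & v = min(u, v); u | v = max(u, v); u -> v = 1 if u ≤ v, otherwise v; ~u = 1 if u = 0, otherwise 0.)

Every assignment gives 1. For instance at a = 0, b = 0:
  (b -> a): 0 ≤ 0, so result = 1
  ~b: Gödel ¬ of 0 = 1 (operand is 0)
  (b & ~b) = min(0, 1) = 0
  ((b & ~b) | b) = max(0, 0) = 0
  ((b -> a) | ((b & ~b) | b)) = max(1, 0) = 1
  (b -> ((b -> a) | ((b & ~b) | b))): 0 ≤ 1, so result = 1
  (a | (b -> ((b -> a) | ((b & ~b) | b)))) = max(0, 1) = 1
All 9 assignments give value 1 — the formula is a G_3-tautology.

1.00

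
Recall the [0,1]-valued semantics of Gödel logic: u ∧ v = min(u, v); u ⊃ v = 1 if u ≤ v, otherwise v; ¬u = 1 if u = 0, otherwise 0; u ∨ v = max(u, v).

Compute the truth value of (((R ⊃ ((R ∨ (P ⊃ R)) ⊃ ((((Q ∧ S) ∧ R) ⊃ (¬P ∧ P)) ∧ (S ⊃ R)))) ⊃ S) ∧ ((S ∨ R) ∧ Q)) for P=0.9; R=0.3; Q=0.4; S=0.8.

(P ⊃ R): 0.9 > 0.3, so result = 0.3
(R ∨ (P ⊃ R)) = max(0.3, 0.3) = 0.3
(Q ∧ S) = min(0.4, 0.8) = 0.4
((Q ∧ S) ∧ R) = min(0.4, 0.3) = 0.3
¬P: Gödel ¬ of 0.9 = 0 (operand ≠ 0)
(¬P ∧ P) = min(0, 0.9) = 0
(((Q ∧ S) ∧ R) ⊃ (¬P ∧ P)): 0.3 > 0, so result = 0
(S ⊃ R): 0.8 > 0.3, so result = 0.3
((((Q ∧ S) ∧ R) ⊃ (¬P ∧ P)) ∧ (S ⊃ R)) = min(0, 0.3) = 0
((R ∨ (P ⊃ R)) ⊃ ((((Q ∧ S) ∧ R) ⊃ (¬P ∧ P)) ∧ (S ⊃ R))): 0.3 > 0, so result = 0
(R ⊃ ((R ∨ (P ⊃ R)) ⊃ ((((Q ∧ S) ∧ R) ⊃ (¬P ∧ P)) ∧ (S ⊃ R)))): 0.3 > 0, so result = 0
((R ⊃ ((R ∨ (P ⊃ R)) ⊃ ((((Q ∧ S) ∧ R) ⊃ (¬P ∧ P)) ∧ (S ⊃ R)))) ⊃ S): 0 ≤ 0.8, so result = 1
(S ∨ R) = max(0.8, 0.3) = 0.8
((S ∨ R) ∧ Q) = min(0.8, 0.4) = 0.4
(((R ⊃ ((R ∨ (P ⊃ R)) ⊃ ((((Q ∧ S) ∧ R) ⊃ (¬P ∧ P)) ∧ (S ⊃ R)))) ⊃ S) ∧ ((S ∨ R) ∧ Q)) = min(1, 0.4) = 0.4

0.40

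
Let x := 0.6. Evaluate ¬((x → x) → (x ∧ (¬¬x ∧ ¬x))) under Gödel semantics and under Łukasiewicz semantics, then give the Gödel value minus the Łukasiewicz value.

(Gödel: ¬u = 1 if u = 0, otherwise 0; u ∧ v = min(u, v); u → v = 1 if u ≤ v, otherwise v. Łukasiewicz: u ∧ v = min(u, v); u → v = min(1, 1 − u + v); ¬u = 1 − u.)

Gödel evaluation:
  (x → x): 0.6 ≤ 0.6, so result = 1
  ¬x: Gödel ¬ of 0.6 = 0 (operand ≠ 0)
  ¬¬x: Gödel ¬ of 0 = 1 (operand is 0)
  ¬x: Gödel ¬ of 0.6 = 0 (operand ≠ 0)
  (¬¬x ∧ ¬x) = min(1, 0) = 0
  (x ∧ (¬¬x ∧ ¬x)) = min(0.6, 0) = 0
  ((x → x) → (x ∧ (¬¬x ∧ ¬x))): 1 > 0, so result = 0
  ¬((x → x) → (x ∧ (¬¬x ∧ ¬x))): Gödel ¬ of 0 = 1 (operand is 0)
  Gödel value = 1
Łukasiewicz evaluation:
  (x → x): min(1, 1 − 0.6 + 0.6) = 1
  ¬x: Łukasiewicz ¬ gives 1 − 0.6 = 0.4
  ¬¬x: Łukasiewicz ¬ gives 1 − 0.4 = 0.6
  ¬x: Łukasiewicz ¬ gives 1 − 0.6 = 0.4
  (¬¬x ∧ ¬x) = min(0.6, 0.4) = 0.4
  (x ∧ (¬¬x ∧ ¬x)) = min(0.6, 0.4) = 0.4
  ((x → x) → (x ∧ (¬¬x ∧ ¬x))): min(1, 1 − 1 + 0.4) = 0.4
  ¬((x → x) → (x ∧ (¬¬x ∧ ¬x))): Łukasiewicz ¬ gives 1 − 0.4 = 0.6
  Łukasiewicz value = 0.6
Difference: 1 − 0.6 = 0.40

0.40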